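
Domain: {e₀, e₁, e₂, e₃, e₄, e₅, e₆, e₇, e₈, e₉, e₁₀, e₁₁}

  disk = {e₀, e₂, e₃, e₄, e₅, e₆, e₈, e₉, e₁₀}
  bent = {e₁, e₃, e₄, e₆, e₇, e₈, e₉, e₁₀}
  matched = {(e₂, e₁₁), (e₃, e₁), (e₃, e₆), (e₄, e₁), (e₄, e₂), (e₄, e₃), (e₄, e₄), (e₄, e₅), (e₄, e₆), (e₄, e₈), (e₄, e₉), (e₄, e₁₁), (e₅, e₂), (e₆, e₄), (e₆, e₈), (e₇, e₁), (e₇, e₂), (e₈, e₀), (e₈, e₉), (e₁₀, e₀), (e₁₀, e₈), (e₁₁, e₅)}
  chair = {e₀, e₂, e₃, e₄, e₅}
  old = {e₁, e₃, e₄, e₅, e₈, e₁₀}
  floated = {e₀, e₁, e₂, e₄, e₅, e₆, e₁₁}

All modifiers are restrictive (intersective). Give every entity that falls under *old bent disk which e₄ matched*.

⟦which e₄ matched⟧ = {x : ⟨e₄, x⟩ ∈ ⟦matched⟧} = {e₁, e₂, e₃, e₄, e₅, e₆, e₈, e₉, e₁₁}
⟦disk⟧ = {e₀, e₂, e₃, e₄, e₅, e₆, e₈, e₉, e₁₀}
… ∩ ⟦which e₄ matched⟧ = {e₀, e₂, e₃, e₄, e₅, e₆, e₈, e₉, e₁₀} ∩ {e₁, e₂, e₃, e₄, e₅, e₆, e₈, e₉, e₁₁} = {e₂, e₃, e₄, e₅, e₆, e₈, e₉}
… ∩ ⟦old⟧ = {e₂, e₃, e₄, e₅, e₆, e₈, e₉} ∩ {e₁, e₃, e₄, e₅, e₈, e₁₀} = {e₃, e₄, e₅, e₈}
… ∩ ⟦bent⟧ = {e₃, e₄, e₅, e₈} ∩ {e₁, e₃, e₄, e₆, e₇, e₈, e₉, e₁₀} = {e₃, e₄, e₈}
So ⟦old bent disk which e₄ matched⟧ = {e₃, e₄, e₈}.

{e₃, e₄, e₈}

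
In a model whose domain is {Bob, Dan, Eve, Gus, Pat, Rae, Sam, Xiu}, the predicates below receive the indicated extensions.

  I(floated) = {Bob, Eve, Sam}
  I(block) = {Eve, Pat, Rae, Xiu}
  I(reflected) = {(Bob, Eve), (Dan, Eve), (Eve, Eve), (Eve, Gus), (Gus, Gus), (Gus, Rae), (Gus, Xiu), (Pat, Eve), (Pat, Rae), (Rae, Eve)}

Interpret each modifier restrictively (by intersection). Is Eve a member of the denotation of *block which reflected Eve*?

yes

⟦which reflected Eve⟧ = {x : ⟨x, Eve⟩ ∈ ⟦reflected⟧} = {Bob, Dan, Eve, Pat, Rae}
⟦block⟧ = {Eve, Pat, Rae, Xiu}
… ∩ ⟦which reflected Eve⟧ = {Eve, Pat, Rae, Xiu} ∩ {Bob, Dan, Eve, Pat, Rae} = {Eve, Pat, Rae}
⟦block which reflected Eve⟧ = {Eve, Pat, Rae}; Eve ∈ this set.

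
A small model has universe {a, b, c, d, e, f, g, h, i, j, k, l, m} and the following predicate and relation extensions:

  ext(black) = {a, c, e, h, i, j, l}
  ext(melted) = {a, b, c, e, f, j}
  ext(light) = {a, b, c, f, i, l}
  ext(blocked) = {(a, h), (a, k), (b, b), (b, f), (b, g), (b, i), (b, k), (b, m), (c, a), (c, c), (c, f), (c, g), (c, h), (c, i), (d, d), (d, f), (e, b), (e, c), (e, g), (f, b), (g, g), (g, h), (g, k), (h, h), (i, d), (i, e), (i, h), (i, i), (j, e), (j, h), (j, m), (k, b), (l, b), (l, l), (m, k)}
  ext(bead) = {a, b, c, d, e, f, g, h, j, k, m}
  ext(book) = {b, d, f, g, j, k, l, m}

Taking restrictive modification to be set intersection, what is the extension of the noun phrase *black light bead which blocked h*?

⟦which blocked h⟧ = {x : ⟨x, h⟩ ∈ ⟦blocked⟧} = {a, c, g, h, i, j}
⟦bead⟧ = {a, b, c, d, e, f, g, h, j, k, m}
… ∩ ⟦which blocked h⟧ = {a, b, c, d, e, f, g, h, j, k, m} ∩ {a, c, g, h, i, j} = {a, c, g, h, j}
… ∩ ⟦black⟧ = {a, c, g, h, j} ∩ {a, c, e, h, i, j, l} = {a, c, h, j}
… ∩ ⟦light⟧ = {a, c, h, j} ∩ {a, b, c, f, i, l} = {a, c}
So ⟦black light bead which blocked h⟧ = {a, c}.

{a, c}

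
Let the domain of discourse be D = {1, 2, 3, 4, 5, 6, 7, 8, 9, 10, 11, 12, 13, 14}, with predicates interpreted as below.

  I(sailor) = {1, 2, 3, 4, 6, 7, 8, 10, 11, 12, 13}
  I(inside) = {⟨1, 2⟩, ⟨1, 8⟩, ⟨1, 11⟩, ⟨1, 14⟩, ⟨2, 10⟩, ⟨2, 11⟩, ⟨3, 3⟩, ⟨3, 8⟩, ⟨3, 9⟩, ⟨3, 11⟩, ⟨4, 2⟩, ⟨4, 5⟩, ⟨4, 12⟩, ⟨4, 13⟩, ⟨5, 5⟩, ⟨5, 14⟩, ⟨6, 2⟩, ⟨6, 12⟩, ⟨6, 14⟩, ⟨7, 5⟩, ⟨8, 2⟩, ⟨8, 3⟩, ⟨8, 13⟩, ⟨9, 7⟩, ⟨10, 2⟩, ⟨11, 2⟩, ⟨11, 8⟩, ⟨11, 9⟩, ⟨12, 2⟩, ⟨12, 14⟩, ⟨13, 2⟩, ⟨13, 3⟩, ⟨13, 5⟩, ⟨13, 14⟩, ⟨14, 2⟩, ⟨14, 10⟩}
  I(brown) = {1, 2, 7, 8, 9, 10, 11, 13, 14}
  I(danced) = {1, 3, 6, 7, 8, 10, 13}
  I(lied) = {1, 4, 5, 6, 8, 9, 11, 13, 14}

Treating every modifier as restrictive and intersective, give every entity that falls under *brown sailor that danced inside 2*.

{1, 8, 10, 13}

⟦that danced⟧ = ⟦danced⟧ = {1, 3, 6, 7, 8, 10, 13}
⟦inside 2⟧ = {x : ⟨x, 2⟩ ∈ ⟦inside⟧} = {1, 4, 6, 8, 10, 11, 12, 13, 14}
⟦sailor⟧ = {1, 2, 3, 4, 6, 7, 8, 10, 11, 12, 13}
… ∩ ⟦that danced⟧ = {1, 2, 3, 4, 6, 7, 8, 10, 11, 12, 13} ∩ {1, 3, 6, 7, 8, 10, 13} = {1, 3, 6, 7, 8, 10, 13}
… ∩ ⟦inside 2⟧ = {1, 3, 6, 7, 8, 10, 13} ∩ {1, 4, 6, 8, 10, 11, 12, 13, 14} = {1, 6, 8, 10, 13}
… ∩ ⟦brown⟧ = {1, 6, 8, 10, 13} ∩ {1, 2, 7, 8, 9, 10, 11, 13, 14} = {1, 8, 10, 13}
So ⟦brown sailor that danced inside 2⟧ = {1, 8, 10, 13}.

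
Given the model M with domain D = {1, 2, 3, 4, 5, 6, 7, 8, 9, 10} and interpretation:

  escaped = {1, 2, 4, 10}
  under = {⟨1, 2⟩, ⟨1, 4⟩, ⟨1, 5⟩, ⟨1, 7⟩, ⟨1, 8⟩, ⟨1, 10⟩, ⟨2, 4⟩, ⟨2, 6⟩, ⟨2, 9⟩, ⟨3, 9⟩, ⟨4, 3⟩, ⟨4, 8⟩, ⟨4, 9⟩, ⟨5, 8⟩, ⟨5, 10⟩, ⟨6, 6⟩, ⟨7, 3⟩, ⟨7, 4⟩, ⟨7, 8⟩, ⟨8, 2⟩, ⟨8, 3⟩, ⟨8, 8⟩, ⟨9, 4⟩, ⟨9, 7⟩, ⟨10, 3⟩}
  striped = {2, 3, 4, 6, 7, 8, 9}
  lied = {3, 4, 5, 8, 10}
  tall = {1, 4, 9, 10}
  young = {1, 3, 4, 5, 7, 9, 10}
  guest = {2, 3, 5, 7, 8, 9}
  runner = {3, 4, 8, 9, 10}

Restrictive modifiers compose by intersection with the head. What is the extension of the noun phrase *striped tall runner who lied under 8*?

⟦who lied⟧ = ⟦lied⟧ = {3, 4, 5, 8, 10}
⟦under 8⟧ = {x : ⟨x, 8⟩ ∈ ⟦under⟧} = {1, 4, 5, 7, 8}
⟦runner⟧ = {3, 4, 8, 9, 10}
… ∩ ⟦who lied⟧ = {3, 4, 8, 9, 10} ∩ {3, 4, 5, 8, 10} = {3, 4, 8, 10}
… ∩ ⟦under 8⟧ = {3, 4, 8, 10} ∩ {1, 4, 5, 7, 8} = {4, 8}
… ∩ ⟦striped⟧ = {4, 8} ∩ {2, 3, 4, 6, 7, 8, 9} = {4, 8}
… ∩ ⟦tall⟧ = {4, 8} ∩ {1, 4, 9, 10} = {4}
So ⟦striped tall runner who lied under 8⟧ = {4}.

{4}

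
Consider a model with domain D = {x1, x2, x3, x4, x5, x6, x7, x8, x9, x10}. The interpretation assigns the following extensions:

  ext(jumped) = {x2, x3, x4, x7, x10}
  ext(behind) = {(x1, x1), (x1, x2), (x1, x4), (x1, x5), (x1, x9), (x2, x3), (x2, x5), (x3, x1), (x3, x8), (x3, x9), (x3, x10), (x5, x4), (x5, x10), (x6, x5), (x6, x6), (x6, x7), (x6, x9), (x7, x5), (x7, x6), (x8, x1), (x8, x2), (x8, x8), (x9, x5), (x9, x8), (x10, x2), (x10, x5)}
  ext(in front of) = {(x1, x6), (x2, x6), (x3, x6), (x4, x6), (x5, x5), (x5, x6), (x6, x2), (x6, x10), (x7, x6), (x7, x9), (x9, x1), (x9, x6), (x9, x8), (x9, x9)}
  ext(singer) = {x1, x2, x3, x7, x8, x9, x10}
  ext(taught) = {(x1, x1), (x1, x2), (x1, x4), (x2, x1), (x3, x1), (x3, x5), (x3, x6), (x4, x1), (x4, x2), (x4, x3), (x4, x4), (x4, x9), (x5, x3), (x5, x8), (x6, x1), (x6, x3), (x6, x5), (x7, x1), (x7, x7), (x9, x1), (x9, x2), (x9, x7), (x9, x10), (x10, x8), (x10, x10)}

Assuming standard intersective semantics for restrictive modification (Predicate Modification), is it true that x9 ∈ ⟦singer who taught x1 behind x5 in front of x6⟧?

yes

⟦who taught x1⟧ = {x : ⟨x, x1⟩ ∈ ⟦taught⟧} = {x1, x2, x3, x4, x6, x7, x9}
⟦behind x5⟧ = {x : ⟨x, x5⟩ ∈ ⟦behind⟧} = {x1, x2, x6, x7, x9, x10}
⟦in front of x6⟧ = {x : ⟨x, x6⟩ ∈ ⟦in front of⟧} = {x1, x2, x3, x4, x5, x7, x9}
⟦singer⟧ = {x1, x2, x3, x7, x8, x9, x10}
… ∩ ⟦who taught x1⟧ = {x1, x2, x3, x7, x8, x9, x10} ∩ {x1, x2, x3, x4, x6, x7, x9} = {x1, x2, x3, x7, x9}
… ∩ ⟦behind x5⟧ = {x1, x2, x3, x7, x9} ∩ {x1, x2, x6, x7, x9, x10} = {x1, x2, x7, x9}
… ∩ ⟦in front of x6⟧ = {x1, x2, x7, x9} ∩ {x1, x2, x3, x4, x5, x7, x9} = {x1, x2, x7, x9}
⟦singer who taught x1 behind x5 in front of x6⟧ = {x1, x2, x7, x9}; x9 ∈ this set.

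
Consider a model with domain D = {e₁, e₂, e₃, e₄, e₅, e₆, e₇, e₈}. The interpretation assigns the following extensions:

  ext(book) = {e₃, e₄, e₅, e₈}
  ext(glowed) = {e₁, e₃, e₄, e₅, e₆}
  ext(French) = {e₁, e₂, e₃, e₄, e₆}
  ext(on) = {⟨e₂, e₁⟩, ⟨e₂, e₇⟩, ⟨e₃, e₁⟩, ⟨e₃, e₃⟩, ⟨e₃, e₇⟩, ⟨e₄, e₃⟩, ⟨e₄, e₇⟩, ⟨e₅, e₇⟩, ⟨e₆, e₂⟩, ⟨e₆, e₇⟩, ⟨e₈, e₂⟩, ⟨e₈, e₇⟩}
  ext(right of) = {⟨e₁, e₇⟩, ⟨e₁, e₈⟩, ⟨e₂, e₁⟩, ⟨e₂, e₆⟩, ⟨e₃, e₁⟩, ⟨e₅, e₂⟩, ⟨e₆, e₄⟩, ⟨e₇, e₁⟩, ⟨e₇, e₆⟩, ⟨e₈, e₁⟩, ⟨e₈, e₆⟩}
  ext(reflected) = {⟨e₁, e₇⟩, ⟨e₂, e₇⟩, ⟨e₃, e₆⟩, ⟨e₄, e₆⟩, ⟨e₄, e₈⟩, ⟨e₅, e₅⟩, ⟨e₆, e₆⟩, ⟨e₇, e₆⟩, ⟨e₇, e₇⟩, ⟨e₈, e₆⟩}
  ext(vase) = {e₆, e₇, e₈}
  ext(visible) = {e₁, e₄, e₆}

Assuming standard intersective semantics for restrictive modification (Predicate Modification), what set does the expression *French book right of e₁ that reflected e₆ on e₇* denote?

⟦right of e₁⟧ = {x : ⟨x, e₁⟩ ∈ ⟦right of⟧} = {e₂, e₃, e₇, e₈}
⟦that reflected e₆⟧ = {x : ⟨x, e₆⟩ ∈ ⟦reflected⟧} = {e₃, e₄, e₆, e₇, e₈}
⟦on e₇⟧ = {x : ⟨x, e₇⟩ ∈ ⟦on⟧} = {e₂, e₃, e₄, e₅, e₆, e₈}
⟦book⟧ = {e₃, e₄, e₅, e₈}
… ∩ ⟦right of e₁⟧ = {e₃, e₄, e₅, e₈} ∩ {e₂, e₃, e₇, e₈} = {e₃, e₈}
… ∩ ⟦that reflected e₆⟧ = {e₃, e₈} ∩ {e₃, e₄, e₆, e₇, e₈} = {e₃, e₈}
… ∩ ⟦on e₇⟧ = {e₃, e₈} ∩ {e₂, e₃, e₄, e₅, e₆, e₈} = {e₃, e₈}
… ∩ ⟦French⟧ = {e₃, e₈} ∩ {e₁, e₂, e₃, e₄, e₆} = {e₃}
So ⟦French book right of e₁ that reflected e₆ on e₇⟧ = {e₃}.

{e₃}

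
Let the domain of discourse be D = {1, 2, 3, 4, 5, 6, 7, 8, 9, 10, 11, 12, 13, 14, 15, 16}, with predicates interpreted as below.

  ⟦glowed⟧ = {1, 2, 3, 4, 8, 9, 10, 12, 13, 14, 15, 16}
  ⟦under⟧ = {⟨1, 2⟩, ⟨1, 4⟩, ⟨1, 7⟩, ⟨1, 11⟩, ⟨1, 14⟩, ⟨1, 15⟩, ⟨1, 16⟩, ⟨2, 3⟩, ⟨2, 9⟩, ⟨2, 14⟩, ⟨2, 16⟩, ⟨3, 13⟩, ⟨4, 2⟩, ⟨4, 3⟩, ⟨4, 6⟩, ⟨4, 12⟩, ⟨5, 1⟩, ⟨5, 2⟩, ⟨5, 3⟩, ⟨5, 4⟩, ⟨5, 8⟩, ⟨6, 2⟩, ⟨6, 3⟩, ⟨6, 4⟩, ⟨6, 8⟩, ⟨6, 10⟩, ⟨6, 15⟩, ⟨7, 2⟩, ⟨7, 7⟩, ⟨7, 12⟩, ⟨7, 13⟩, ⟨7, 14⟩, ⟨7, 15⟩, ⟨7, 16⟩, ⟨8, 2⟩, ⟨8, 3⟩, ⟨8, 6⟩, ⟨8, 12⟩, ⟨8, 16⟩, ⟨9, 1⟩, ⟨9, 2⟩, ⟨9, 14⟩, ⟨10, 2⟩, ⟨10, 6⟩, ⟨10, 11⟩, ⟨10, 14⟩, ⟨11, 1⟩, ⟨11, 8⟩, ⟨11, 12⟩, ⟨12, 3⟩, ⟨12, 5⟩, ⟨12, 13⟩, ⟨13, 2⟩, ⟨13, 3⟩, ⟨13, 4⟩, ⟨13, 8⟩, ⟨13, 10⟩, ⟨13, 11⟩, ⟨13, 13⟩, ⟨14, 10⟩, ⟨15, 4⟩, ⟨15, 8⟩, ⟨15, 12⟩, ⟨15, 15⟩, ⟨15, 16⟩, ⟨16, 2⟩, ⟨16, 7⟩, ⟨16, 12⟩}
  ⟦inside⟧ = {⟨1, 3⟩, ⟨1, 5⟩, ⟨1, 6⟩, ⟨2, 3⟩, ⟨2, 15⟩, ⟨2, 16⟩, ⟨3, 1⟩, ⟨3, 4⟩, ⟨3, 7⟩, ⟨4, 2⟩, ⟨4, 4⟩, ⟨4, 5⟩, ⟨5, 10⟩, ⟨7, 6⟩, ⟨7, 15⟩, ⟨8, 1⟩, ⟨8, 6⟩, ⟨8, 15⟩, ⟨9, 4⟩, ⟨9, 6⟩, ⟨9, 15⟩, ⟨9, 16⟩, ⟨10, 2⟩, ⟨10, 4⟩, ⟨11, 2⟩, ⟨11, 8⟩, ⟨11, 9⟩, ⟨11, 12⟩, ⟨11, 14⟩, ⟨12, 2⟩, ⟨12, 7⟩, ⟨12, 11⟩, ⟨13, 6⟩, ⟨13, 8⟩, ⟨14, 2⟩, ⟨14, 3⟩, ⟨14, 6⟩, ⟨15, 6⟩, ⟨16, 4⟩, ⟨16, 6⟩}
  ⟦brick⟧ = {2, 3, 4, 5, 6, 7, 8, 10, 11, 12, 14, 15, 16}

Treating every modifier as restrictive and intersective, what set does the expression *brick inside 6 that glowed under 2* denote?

{8, 16}

⟦inside 6⟧ = {x : ⟨x, 6⟩ ∈ ⟦inside⟧} = {1, 7, 8, 9, 13, 14, 15, 16}
⟦that glowed⟧ = ⟦glowed⟧ = {1, 2, 3, 4, 8, 9, 10, 12, 13, 14, 15, 16}
⟦under 2⟧ = {x : ⟨x, 2⟩ ∈ ⟦under⟧} = {1, 4, 5, 6, 7, 8, 9, 10, 13, 16}
⟦brick⟧ = {2, 3, 4, 5, 6, 7, 8, 10, 11, 12, 14, 15, 16}
… ∩ ⟦inside 6⟧ = {2, 3, 4, 5, 6, 7, 8, 10, 11, 12, 14, 15, 16} ∩ {1, 7, 8, 9, 13, 14, 15, 16} = {7, 8, 14, 15, 16}
… ∩ ⟦that glowed⟧ = {7, 8, 14, 15, 16} ∩ {1, 2, 3, 4, 8, 9, 10, 12, 13, 14, 15, 16} = {8, 14, 15, 16}
… ∩ ⟦under 2⟧ = {8, 14, 15, 16} ∩ {1, 4, 5, 6, 7, 8, 9, 10, 13, 16} = {8, 16}
So ⟦brick inside 6 that glowed under 2⟧ = {8, 16}.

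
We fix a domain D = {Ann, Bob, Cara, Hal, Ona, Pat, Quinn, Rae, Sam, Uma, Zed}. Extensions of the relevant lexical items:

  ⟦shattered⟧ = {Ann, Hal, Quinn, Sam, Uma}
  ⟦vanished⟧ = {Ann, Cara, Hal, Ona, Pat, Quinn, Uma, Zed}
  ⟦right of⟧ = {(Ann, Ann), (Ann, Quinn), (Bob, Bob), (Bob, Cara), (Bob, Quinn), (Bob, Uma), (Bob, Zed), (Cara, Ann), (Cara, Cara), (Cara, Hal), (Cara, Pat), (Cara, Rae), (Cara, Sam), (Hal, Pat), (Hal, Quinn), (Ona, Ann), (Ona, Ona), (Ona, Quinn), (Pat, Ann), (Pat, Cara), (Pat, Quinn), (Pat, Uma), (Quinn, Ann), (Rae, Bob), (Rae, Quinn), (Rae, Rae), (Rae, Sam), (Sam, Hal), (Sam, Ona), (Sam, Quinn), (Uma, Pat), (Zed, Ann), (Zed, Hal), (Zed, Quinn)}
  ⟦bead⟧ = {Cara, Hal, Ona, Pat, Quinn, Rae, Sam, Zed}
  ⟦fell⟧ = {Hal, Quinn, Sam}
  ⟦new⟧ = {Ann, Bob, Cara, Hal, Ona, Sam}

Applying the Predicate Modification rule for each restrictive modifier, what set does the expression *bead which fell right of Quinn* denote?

⟦which fell⟧ = ⟦fell⟧ = {Hal, Quinn, Sam}
⟦right of Quinn⟧ = {x : ⟨x, Quinn⟩ ∈ ⟦right of⟧} = {Ann, Bob, Hal, Ona, Pat, Rae, Sam, Zed}
⟦bead⟧ = {Cara, Hal, Ona, Pat, Quinn, Rae, Sam, Zed}
… ∩ ⟦which fell⟧ = {Cara, Hal, Ona, Pat, Quinn, Rae, Sam, Zed} ∩ {Hal, Quinn, Sam} = {Hal, Quinn, Sam}
… ∩ ⟦right of Quinn⟧ = {Hal, Quinn, Sam} ∩ {Ann, Bob, Hal, Ona, Pat, Rae, Sam, Zed} = {Hal, Sam}
So ⟦bead which fell right of Quinn⟧ = {Hal, Sam}.

{Hal, Sam}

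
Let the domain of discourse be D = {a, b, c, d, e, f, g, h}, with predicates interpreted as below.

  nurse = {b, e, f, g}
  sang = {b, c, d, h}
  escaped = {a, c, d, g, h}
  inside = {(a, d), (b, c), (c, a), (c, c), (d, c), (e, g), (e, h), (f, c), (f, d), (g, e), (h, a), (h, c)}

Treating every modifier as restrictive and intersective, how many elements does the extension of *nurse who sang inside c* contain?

⟦who sang⟧ = ⟦sang⟧ = {b, c, d, h}
⟦inside c⟧ = {x : ⟨x, c⟩ ∈ ⟦inside⟧} = {b, c, d, f, h}
⟦nurse⟧ = {b, e, f, g}
… ∩ ⟦who sang⟧ = {b, e, f, g} ∩ {b, c, d, h} = {b}
… ∩ ⟦inside c⟧ = {b} ∩ {b, c, d, f, h} = {b}
⟦nurse who sang inside c⟧ = {b}, so the cardinality is 1.

1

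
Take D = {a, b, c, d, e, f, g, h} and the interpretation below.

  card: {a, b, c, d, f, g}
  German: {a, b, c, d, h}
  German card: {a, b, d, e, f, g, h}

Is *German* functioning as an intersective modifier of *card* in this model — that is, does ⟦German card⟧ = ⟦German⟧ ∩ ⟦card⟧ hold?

⟦German⟧ ∩ ⟦card⟧ = {a, b, c, d, h} ∩ {a, b, c, d, f, g} = {a, b, c, d}
Observed ⟦German card⟧ = {a, b, d, e, f, g, h}.
These differ, so the modifier is not intersective in this model.

no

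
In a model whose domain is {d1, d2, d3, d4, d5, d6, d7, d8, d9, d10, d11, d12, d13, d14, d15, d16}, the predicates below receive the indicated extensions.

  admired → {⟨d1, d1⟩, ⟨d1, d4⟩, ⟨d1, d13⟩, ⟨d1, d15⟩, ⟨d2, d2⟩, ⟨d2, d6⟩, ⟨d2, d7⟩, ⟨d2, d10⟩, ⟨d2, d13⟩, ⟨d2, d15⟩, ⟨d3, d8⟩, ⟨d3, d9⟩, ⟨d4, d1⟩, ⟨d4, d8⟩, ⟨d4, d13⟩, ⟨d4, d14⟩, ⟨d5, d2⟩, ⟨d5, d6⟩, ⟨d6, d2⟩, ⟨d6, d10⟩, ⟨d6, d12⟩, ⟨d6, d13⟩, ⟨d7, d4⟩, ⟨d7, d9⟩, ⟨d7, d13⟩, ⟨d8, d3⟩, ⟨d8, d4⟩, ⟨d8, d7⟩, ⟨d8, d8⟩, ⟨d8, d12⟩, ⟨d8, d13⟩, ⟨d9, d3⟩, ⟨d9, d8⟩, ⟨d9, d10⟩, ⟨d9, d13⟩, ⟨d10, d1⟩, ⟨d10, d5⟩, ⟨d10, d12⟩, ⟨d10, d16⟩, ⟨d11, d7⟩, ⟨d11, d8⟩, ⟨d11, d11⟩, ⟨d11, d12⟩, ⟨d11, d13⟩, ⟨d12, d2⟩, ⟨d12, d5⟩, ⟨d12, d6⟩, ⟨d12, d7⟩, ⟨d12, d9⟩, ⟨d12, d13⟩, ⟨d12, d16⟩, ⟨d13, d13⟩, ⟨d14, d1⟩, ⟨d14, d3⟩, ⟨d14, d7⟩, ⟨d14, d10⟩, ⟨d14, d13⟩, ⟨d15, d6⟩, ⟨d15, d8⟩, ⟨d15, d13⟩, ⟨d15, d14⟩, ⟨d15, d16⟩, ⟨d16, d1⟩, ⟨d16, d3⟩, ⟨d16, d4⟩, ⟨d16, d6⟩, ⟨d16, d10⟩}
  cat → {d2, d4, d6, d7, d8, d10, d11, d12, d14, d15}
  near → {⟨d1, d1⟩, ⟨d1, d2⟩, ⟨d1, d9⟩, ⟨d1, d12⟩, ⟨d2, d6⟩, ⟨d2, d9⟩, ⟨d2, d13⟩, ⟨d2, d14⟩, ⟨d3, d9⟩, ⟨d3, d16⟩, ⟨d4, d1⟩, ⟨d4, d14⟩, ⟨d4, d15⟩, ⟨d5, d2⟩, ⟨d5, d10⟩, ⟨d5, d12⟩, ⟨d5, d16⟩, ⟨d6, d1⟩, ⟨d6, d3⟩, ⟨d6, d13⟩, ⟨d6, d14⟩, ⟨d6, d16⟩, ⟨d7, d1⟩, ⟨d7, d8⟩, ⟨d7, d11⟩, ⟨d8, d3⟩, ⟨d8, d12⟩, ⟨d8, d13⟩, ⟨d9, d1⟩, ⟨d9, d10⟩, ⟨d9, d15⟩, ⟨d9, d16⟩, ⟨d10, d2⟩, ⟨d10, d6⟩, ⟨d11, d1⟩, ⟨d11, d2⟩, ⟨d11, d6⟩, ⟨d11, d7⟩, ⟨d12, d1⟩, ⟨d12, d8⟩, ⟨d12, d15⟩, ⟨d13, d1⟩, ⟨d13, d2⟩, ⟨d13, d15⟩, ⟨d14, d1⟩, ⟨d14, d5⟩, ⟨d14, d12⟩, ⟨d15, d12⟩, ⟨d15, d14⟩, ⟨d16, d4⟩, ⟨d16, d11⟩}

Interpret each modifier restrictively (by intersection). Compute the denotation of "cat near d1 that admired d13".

⟦near d1⟧ = {x : ⟨x, d1⟩ ∈ ⟦near⟧} = {d1, d4, d6, d7, d9, d11, d12, d13, d14}
⟦that admired d13⟧ = {x : ⟨x, d13⟩ ∈ ⟦admired⟧} = {d1, d2, d4, d6, d7, d8, d9, d11, d12, d13, d14, d15}
⟦cat⟧ = {d2, d4, d6, d7, d8, d10, d11, d12, d14, d15}
… ∩ ⟦near d1⟧ = {d2, d4, d6, d7, d8, d10, d11, d12, d14, d15} ∩ {d1, d4, d6, d7, d9, d11, d12, d13, d14} = {d4, d6, d7, d11, d12, d14}
… ∩ ⟦that admired d13⟧ = {d4, d6, d7, d11, d12, d14} ∩ {d1, d2, d4, d6, d7, d8, d9, d11, d12, d13, d14, d15} = {d4, d6, d7, d11, d12, d14}
So ⟦cat near d1 that admired d13⟧ = {d4, d6, d7, d11, d12, d14}.

{d4, d6, d7, d11, d12, d14}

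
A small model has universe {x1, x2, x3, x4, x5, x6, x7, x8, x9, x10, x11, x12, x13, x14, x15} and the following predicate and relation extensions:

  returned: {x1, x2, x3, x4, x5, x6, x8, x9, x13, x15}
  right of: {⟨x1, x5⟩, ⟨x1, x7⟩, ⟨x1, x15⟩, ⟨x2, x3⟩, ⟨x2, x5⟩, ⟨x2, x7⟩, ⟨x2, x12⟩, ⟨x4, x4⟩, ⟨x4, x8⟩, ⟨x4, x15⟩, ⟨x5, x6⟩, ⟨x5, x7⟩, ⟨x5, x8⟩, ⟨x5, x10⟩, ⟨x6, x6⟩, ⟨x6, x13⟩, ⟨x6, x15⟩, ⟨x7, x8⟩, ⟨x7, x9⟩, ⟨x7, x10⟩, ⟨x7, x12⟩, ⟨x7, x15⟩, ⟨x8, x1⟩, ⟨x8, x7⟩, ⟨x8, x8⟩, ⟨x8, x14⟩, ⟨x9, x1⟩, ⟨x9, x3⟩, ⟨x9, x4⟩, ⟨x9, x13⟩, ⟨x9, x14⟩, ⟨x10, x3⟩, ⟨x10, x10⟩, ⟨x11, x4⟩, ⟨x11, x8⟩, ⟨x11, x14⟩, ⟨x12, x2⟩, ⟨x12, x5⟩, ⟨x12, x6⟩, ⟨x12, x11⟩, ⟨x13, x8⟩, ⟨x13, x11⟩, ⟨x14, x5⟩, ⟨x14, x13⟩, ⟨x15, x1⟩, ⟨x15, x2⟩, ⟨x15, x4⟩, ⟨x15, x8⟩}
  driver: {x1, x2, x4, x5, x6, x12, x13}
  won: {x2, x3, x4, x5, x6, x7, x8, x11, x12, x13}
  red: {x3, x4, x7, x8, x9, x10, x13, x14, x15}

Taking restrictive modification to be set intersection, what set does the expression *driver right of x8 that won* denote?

{x4, x5, x13}

⟦right of x8⟧ = {x : ⟨x, x8⟩ ∈ ⟦right of⟧} = {x4, x5, x7, x8, x11, x13, x15}
⟦that won⟧ = ⟦won⟧ = {x2, x3, x4, x5, x6, x7, x8, x11, x12, x13}
⟦driver⟧ = {x1, x2, x4, x5, x6, x12, x13}
… ∩ ⟦right of x8⟧ = {x1, x2, x4, x5, x6, x12, x13} ∩ {x4, x5, x7, x8, x11, x13, x15} = {x4, x5, x13}
… ∩ ⟦that won⟧ = {x4, x5, x13} ∩ {x2, x3, x4, x5, x6, x7, x8, x11, x12, x13} = {x4, x5, x13}
So ⟦driver right of x8 that won⟧ = {x4, x5, x13}.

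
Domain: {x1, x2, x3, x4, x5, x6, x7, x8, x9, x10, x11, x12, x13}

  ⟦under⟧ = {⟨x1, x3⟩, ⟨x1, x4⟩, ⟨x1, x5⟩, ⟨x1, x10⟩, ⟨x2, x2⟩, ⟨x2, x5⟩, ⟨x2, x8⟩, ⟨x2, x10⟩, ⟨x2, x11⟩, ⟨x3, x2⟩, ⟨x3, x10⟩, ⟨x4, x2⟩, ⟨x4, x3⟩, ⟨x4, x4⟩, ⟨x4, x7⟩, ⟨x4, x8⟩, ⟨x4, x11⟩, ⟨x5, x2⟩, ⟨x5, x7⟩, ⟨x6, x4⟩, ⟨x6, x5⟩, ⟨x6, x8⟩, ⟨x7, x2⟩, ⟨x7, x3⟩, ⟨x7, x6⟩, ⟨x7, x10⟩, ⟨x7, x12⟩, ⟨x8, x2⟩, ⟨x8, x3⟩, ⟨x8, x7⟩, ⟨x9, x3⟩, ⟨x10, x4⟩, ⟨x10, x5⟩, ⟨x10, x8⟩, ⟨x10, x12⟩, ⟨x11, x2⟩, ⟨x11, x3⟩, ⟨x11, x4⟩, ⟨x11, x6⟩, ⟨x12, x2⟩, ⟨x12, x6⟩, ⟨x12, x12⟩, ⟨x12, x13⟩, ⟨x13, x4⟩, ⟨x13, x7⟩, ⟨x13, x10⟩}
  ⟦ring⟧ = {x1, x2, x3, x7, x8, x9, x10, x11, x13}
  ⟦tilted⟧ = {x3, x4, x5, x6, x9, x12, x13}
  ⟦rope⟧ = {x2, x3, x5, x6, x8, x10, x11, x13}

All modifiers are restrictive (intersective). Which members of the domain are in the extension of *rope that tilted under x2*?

⟦that tilted⟧ = ⟦tilted⟧ = {x3, x4, x5, x6, x9, x12, x13}
⟦under x2⟧ = {x : ⟨x, x2⟩ ∈ ⟦under⟧} = {x2, x3, x4, x5, x7, x8, x11, x12}
⟦rope⟧ = {x2, x3, x5, x6, x8, x10, x11, x13}
… ∩ ⟦that tilted⟧ = {x2, x3, x5, x6, x8, x10, x11, x13} ∩ {x3, x4, x5, x6, x9, x12, x13} = {x3, x5, x6, x13}
… ∩ ⟦under x2⟧ = {x3, x5, x6, x13} ∩ {x2, x3, x4, x5, x7, x8, x11, x12} = {x3, x5}
So ⟦rope that tilted under x2⟧ = {x3, x5}.

{x3, x5}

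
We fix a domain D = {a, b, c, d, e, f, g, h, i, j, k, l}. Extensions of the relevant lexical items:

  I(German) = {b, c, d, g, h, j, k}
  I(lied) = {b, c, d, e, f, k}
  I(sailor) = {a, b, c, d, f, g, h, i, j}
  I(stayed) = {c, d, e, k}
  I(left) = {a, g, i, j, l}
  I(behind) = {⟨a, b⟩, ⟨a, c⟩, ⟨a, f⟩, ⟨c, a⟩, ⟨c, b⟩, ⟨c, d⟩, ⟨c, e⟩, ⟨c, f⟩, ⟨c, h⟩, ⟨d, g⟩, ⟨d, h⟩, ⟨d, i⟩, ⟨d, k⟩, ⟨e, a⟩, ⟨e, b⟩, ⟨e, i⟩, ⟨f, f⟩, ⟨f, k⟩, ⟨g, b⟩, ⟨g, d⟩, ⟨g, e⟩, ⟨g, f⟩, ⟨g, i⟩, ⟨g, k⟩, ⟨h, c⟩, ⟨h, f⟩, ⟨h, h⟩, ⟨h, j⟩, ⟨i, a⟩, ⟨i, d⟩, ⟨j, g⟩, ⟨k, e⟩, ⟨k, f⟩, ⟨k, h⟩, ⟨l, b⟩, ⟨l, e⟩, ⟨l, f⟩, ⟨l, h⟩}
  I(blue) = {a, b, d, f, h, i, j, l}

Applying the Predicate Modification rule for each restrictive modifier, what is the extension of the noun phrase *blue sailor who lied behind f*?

⟦who lied⟧ = ⟦lied⟧ = {b, c, d, e, f, k}
⟦behind f⟧ = {x : ⟨x, f⟩ ∈ ⟦behind⟧} = {a, c, f, g, h, k, l}
⟦sailor⟧ = {a, b, c, d, f, g, h, i, j}
… ∩ ⟦who lied⟧ = {a, b, c, d, f, g, h, i, j} ∩ {b, c, d, e, f, k} = {b, c, d, f}
… ∩ ⟦behind f⟧ = {b, c, d, f} ∩ {a, c, f, g, h, k, l} = {c, f}
… ∩ ⟦blue⟧ = {c, f} ∩ {a, b, d, f, h, i, j, l} = {f}
So ⟦blue sailor who lied behind f⟧ = {f}.

{f}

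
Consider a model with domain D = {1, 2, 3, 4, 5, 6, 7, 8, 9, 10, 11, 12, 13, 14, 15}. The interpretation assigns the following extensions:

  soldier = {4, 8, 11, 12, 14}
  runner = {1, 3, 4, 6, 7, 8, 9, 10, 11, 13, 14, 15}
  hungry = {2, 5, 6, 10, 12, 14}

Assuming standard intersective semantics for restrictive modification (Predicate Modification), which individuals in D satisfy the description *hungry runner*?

⟦runner⟧ = {1, 3, 4, 6, 7, 8, 9, 10, 11, 13, 14, 15}
… ∩ ⟦hungry⟧ = {1, 3, 4, 6, 7, 8, 9, 10, 11, 13, 14, 15} ∩ {2, 5, 6, 10, 12, 14} = {6, 10, 14}
So ⟦hungry runner⟧ = {6, 10, 14}.

{6, 10, 14}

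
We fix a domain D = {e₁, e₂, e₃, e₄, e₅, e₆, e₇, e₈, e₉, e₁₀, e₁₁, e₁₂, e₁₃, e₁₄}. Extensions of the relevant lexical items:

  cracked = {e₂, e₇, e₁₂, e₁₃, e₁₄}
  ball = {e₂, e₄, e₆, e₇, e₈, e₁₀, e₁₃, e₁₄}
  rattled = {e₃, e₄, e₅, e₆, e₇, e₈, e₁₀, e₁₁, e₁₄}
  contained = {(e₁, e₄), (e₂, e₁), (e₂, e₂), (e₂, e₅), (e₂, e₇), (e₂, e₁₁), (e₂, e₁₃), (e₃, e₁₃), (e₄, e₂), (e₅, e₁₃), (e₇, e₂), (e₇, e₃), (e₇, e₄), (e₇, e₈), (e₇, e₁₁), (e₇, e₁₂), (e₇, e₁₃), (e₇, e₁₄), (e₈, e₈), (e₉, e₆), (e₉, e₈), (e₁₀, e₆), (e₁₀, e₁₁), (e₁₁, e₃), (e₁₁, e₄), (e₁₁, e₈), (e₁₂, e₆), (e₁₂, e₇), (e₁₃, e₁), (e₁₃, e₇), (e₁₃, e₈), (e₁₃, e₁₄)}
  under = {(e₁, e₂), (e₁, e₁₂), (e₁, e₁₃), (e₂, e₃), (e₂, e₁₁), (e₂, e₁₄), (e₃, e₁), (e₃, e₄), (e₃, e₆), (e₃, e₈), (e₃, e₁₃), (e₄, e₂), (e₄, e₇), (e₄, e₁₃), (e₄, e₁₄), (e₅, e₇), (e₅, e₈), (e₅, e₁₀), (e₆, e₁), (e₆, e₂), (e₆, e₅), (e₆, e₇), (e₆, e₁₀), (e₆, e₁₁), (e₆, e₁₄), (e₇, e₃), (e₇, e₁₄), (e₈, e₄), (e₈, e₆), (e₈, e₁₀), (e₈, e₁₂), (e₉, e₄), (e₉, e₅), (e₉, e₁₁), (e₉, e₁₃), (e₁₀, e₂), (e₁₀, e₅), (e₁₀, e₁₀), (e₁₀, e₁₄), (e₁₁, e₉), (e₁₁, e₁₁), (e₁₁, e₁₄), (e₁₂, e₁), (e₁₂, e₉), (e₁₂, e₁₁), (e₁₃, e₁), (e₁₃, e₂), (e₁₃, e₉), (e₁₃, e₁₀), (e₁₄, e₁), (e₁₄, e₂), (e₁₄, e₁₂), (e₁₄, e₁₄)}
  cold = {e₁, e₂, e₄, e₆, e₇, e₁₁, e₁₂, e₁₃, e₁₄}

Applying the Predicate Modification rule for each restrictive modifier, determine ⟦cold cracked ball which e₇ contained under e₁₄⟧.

{e₂, e₁₄}

⟦which e₇ contained⟧ = {x : ⟨e₇, x⟩ ∈ ⟦contained⟧} = {e₂, e₃, e₄, e₈, e₁₁, e₁₂, e₁₃, e₁₄}
⟦under e₁₄⟧ = {x : ⟨x, e₁₄⟩ ∈ ⟦under⟧} = {e₂, e₄, e₆, e₇, e₁₀, e₁₁, e₁₄}
⟦ball⟧ = {e₂, e₄, e₆, e₇, e₈, e₁₀, e₁₃, e₁₄}
… ∩ ⟦which e₇ contained⟧ = {e₂, e₄, e₆, e₇, e₈, e₁₀, e₁₃, e₁₄} ∩ {e₂, e₃, e₄, e₈, e₁₁, e₁₂, e₁₃, e₁₄} = {e₂, e₄, e₈, e₁₃, e₁₄}
… ∩ ⟦under e₁₄⟧ = {e₂, e₄, e₈, e₁₃, e₁₄} ∩ {e₂, e₄, e₆, e₇, e₁₀, e₁₁, e₁₄} = {e₂, e₄, e₁₄}
… ∩ ⟦cold⟧ = {e₂, e₄, e₁₄} ∩ {e₁, e₂, e₄, e₆, e₇, e₁₁, e₁₂, e₁₃, e₁₄} = {e₂, e₄, e₁₄}
… ∩ ⟦cracked⟧ = {e₂, e₄, e₁₄} ∩ {e₂, e₇, e₁₂, e₁₃, e₁₄} = {e₂, e₁₄}
So ⟦cold cracked ball which e₇ contained under e₁₄⟧ = {e₂, e₁₄}.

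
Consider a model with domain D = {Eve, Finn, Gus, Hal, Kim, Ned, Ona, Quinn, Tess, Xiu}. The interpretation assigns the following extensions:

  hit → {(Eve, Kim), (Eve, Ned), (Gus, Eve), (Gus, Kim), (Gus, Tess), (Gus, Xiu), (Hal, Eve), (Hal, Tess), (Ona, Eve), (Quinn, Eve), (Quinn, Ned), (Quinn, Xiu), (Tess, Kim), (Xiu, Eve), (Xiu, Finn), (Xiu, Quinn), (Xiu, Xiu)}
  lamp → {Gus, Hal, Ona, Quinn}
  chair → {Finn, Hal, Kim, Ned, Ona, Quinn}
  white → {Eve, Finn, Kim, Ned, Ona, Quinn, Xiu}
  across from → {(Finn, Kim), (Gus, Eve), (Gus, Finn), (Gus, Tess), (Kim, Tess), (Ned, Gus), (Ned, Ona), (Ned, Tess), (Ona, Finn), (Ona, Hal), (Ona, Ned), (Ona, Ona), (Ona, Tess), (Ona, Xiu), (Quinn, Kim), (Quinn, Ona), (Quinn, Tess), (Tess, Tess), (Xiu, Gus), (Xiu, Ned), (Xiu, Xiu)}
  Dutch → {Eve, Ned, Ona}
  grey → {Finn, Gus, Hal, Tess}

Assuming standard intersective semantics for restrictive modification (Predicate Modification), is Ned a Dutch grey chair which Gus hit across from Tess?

no

⟦which Gus hit⟧ = {x : ⟨Gus, x⟩ ∈ ⟦hit⟧} = {Eve, Kim, Tess, Xiu}
⟦across from Tess⟧ = {x : ⟨x, Tess⟩ ∈ ⟦across from⟧} = {Gus, Kim, Ned, Ona, Quinn, Tess}
⟦chair⟧ = {Finn, Hal, Kim, Ned, Ona, Quinn}
… ∩ ⟦which Gus hit⟧ = {Finn, Hal, Kim, Ned, Ona, Quinn} ∩ {Eve, Kim, Tess, Xiu} = {Kim}
… ∩ ⟦across from Tess⟧ = {Kim} ∩ {Gus, Kim, Ned, Ona, Quinn, Tess} = {Kim}
… ∩ ⟦Dutch⟧ = {Kim} ∩ {Eve, Ned, Ona} = ∅
… ∩ ⟦grey⟧ = ∅ ∩ {Finn, Gus, Hal, Tess} = ∅
⟦Dutch grey chair which Gus hit across from Tess⟧ = ∅; Ned ∉ this set.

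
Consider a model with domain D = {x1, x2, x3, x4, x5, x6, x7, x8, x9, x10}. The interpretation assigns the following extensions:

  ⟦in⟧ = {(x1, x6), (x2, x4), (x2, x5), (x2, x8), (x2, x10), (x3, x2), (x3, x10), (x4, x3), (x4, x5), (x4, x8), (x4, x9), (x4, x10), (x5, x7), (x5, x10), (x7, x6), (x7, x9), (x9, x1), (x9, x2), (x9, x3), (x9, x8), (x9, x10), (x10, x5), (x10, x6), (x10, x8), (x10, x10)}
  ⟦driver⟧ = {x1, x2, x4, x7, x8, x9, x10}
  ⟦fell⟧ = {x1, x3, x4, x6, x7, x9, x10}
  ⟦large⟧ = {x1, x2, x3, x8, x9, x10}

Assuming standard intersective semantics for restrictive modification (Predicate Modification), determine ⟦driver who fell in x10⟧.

{x4, x9, x10}

⟦who fell⟧ = ⟦fell⟧ = {x1, x3, x4, x6, x7, x9, x10}
⟦in x10⟧ = {x : ⟨x, x10⟩ ∈ ⟦in⟧} = {x2, x3, x4, x5, x9, x10}
⟦driver⟧ = {x1, x2, x4, x7, x8, x9, x10}
… ∩ ⟦who fell⟧ = {x1, x2, x4, x7, x8, x9, x10} ∩ {x1, x3, x4, x6, x7, x9, x10} = {x1, x4, x7, x9, x10}
… ∩ ⟦in x10⟧ = {x1, x4, x7, x9, x10} ∩ {x2, x3, x4, x5, x9, x10} = {x4, x9, x10}
So ⟦driver who fell in x10⟧ = {x4, x9, x10}.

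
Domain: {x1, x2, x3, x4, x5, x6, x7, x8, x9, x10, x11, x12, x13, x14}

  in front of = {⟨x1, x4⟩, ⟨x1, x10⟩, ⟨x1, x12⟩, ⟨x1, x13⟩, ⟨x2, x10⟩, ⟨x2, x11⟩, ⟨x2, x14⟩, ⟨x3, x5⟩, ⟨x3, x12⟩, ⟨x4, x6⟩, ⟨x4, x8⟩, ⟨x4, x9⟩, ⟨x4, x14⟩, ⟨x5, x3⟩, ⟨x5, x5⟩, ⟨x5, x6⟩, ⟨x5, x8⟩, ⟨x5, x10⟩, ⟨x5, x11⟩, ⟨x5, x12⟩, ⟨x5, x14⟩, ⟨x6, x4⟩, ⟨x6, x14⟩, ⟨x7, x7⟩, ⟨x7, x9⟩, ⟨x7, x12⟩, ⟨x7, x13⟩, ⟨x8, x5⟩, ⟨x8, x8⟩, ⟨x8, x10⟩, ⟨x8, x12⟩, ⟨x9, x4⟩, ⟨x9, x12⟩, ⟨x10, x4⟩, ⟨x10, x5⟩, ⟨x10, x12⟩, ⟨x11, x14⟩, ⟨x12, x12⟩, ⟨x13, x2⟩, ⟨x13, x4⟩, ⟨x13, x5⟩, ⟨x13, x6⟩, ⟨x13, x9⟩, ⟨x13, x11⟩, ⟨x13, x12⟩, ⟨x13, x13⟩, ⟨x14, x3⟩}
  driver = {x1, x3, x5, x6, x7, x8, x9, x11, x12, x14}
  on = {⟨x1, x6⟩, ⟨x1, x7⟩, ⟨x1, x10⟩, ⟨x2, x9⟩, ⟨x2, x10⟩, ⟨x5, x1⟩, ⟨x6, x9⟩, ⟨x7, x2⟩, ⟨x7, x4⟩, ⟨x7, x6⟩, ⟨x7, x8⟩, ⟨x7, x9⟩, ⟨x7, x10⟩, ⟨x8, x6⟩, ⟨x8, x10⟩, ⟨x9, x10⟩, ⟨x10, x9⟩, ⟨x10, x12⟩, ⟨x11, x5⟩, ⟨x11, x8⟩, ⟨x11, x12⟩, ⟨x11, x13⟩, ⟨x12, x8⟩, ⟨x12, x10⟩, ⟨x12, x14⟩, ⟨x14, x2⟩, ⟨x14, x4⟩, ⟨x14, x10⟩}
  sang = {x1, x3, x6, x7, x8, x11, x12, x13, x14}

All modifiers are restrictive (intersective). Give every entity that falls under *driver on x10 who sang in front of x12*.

{x1, x7, x8, x12}

⟦on x10⟧ = {x : ⟨x, x10⟩ ∈ ⟦on⟧} = {x1, x2, x7, x8, x9, x12, x14}
⟦who sang⟧ = ⟦sang⟧ = {x1, x3, x6, x7, x8, x11, x12, x13, x14}
⟦in front of x12⟧ = {x : ⟨x, x12⟩ ∈ ⟦in front of⟧} = {x1, x3, x5, x7, x8, x9, x10, x12, x13}
⟦driver⟧ = {x1, x3, x5, x6, x7, x8, x9, x11, x12, x14}
… ∩ ⟦on x10⟧ = {x1, x3, x5, x6, x7, x8, x9, x11, x12, x14} ∩ {x1, x2, x7, x8, x9, x12, x14} = {x1, x7, x8, x9, x12, x14}
… ∩ ⟦who sang⟧ = {x1, x7, x8, x9, x12, x14} ∩ {x1, x3, x6, x7, x8, x11, x12, x13, x14} = {x1, x7, x8, x12, x14}
… ∩ ⟦in front of x12⟧ = {x1, x7, x8, x12, x14} ∩ {x1, x3, x5, x7, x8, x9, x10, x12, x13} = {x1, x7, x8, x12}
So ⟦driver on x10 who sang in front of x12⟧ = {x1, x7, x8, x12}.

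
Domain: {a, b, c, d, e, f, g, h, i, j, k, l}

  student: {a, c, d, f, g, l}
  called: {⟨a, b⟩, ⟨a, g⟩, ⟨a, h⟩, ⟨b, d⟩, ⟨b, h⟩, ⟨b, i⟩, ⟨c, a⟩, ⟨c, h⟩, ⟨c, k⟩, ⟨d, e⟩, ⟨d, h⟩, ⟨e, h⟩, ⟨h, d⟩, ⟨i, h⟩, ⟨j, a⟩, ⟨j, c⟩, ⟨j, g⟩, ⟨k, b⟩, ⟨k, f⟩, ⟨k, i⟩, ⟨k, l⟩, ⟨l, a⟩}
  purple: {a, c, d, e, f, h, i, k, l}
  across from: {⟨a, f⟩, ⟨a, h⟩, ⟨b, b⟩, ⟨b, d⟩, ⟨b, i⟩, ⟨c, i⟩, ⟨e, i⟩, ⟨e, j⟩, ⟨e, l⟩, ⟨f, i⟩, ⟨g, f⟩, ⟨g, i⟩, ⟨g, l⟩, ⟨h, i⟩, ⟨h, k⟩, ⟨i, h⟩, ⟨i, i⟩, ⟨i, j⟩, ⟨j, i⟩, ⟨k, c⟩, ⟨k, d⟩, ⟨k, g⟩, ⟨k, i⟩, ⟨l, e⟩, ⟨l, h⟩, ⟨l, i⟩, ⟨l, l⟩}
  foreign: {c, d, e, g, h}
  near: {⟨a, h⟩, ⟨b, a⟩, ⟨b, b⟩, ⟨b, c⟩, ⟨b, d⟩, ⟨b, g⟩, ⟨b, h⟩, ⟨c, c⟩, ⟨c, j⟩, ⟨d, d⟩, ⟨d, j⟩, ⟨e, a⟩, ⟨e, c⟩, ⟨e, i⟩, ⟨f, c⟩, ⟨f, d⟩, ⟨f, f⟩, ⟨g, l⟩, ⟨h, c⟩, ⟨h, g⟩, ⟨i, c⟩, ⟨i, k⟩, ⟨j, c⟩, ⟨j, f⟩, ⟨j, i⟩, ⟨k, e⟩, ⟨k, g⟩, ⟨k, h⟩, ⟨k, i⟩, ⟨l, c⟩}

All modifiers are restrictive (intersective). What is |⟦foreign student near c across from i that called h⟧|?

1

⟦near c⟧ = {x : ⟨x, c⟩ ∈ ⟦near⟧} = {b, c, e, f, h, i, j, l}
⟦across from i⟧ = {x : ⟨x, i⟩ ∈ ⟦across from⟧} = {b, c, e, f, g, h, i, j, k, l}
⟦that called h⟧ = {x : ⟨x, h⟩ ∈ ⟦called⟧} = {a, b, c, d, e, i}
⟦student⟧ = {a, c, d, f, g, l}
… ∩ ⟦near c⟧ = {a, c, d, f, g, l} ∩ {b, c, e, f, h, i, j, l} = {c, f, l}
… ∩ ⟦across from i⟧ = {c, f, l} ∩ {b, c, e, f, g, h, i, j, k, l} = {c, f, l}
… ∩ ⟦that called h⟧ = {c, f, l} ∩ {a, b, c, d, e, i} = {c}
… ∩ ⟦foreign⟧ = {c} ∩ {c, d, e, g, h} = {c}
⟦foreign student near c across from i that called h⟧ = {c}, so the cardinality is 1.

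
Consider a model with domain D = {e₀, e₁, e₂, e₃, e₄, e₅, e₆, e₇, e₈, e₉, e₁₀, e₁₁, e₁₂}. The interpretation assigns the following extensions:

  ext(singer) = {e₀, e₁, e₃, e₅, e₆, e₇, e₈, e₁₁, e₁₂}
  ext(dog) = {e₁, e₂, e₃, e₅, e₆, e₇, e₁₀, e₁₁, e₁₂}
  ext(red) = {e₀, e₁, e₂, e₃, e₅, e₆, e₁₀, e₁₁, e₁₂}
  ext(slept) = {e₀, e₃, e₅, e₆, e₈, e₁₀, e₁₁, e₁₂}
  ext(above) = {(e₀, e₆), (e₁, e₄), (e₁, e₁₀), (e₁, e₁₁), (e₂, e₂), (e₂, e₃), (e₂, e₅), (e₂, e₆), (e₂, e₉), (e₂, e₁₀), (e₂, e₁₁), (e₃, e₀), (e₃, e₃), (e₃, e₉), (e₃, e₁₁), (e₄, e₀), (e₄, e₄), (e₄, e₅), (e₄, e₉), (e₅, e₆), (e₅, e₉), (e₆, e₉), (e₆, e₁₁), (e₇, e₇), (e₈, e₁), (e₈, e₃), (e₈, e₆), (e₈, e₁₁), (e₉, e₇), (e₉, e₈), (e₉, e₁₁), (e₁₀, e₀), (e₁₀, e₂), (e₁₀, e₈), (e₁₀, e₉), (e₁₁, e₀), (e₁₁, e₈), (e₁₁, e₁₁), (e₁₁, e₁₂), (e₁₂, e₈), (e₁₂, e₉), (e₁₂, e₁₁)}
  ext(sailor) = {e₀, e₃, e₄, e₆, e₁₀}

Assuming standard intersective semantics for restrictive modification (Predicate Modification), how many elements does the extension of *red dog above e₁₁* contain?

6

⟦above e₁₁⟧ = {x : ⟨x, e₁₁⟩ ∈ ⟦above⟧} = {e₁, e₂, e₃, e₆, e₈, e₉, e₁₁, e₁₂}
⟦dog⟧ = {e₁, e₂, e₃, e₅, e₆, e₇, e₁₀, e₁₁, e₁₂}
… ∩ ⟦above e₁₁⟧ = {e₁, e₂, e₃, e₅, e₆, e₇, e₁₀, e₁₁, e₁₂} ∩ {e₁, e₂, e₃, e₆, e₈, e₉, e₁₁, e₁₂} = {e₁, e₂, e₃, e₆, e₁₁, e₁₂}
… ∩ ⟦red⟧ = {e₁, e₂, e₃, e₆, e₁₁, e₁₂} ∩ {e₀, e₁, e₂, e₃, e₅, e₆, e₁₀, e₁₁, e₁₂} = {e₁, e₂, e₃, e₆, e₁₁, e₁₂}
⟦red dog above e₁₁⟧ = {e₁, e₂, e₃, e₆, e₁₁, e₁₂}, so the cardinality is 6.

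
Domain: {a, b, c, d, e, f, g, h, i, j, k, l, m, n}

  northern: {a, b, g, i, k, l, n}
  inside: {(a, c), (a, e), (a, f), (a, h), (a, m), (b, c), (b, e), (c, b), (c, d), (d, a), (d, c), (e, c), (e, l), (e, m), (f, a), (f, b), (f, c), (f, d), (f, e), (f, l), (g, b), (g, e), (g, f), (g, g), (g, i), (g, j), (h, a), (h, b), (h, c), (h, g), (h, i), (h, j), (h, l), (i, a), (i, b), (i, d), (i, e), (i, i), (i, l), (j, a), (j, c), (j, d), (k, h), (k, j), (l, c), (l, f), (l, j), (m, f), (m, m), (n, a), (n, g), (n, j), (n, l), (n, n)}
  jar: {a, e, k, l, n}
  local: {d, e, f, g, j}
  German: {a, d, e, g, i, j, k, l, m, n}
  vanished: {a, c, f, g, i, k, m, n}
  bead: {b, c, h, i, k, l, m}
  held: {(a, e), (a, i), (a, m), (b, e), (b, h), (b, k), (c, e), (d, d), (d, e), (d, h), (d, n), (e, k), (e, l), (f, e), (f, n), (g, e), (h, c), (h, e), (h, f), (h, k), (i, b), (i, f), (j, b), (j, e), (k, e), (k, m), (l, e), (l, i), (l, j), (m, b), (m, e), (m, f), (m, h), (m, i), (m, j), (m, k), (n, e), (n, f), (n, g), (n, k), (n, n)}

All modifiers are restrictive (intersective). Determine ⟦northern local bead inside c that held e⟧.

⟦inside c⟧ = {x : ⟨x, c⟩ ∈ ⟦inside⟧} = {a, b, d, e, f, h, j, l}
⟦that held e⟧ = {x : ⟨x, e⟩ ∈ ⟦held⟧} = {a, b, c, d, f, g, h, j, k, l, m, n}
⟦bead⟧ = {b, c, h, i, k, l, m}
… ∩ ⟦inside c⟧ = {b, c, h, i, k, l, m} ∩ {a, b, d, e, f, h, j, l} = {b, h, l}
… ∩ ⟦that held e⟧ = {b, h, l} ∩ {a, b, c, d, f, g, h, j, k, l, m, n} = {b, h, l}
… ∩ ⟦northern⟧ = {b, h, l} ∩ {a, b, g, i, k, l, n} = {b, l}
… ∩ ⟦local⟧ = {b, l} ∩ {d, e, f, g, j} = ∅
So ⟦northern local bead inside c that held e⟧ = {}.

{}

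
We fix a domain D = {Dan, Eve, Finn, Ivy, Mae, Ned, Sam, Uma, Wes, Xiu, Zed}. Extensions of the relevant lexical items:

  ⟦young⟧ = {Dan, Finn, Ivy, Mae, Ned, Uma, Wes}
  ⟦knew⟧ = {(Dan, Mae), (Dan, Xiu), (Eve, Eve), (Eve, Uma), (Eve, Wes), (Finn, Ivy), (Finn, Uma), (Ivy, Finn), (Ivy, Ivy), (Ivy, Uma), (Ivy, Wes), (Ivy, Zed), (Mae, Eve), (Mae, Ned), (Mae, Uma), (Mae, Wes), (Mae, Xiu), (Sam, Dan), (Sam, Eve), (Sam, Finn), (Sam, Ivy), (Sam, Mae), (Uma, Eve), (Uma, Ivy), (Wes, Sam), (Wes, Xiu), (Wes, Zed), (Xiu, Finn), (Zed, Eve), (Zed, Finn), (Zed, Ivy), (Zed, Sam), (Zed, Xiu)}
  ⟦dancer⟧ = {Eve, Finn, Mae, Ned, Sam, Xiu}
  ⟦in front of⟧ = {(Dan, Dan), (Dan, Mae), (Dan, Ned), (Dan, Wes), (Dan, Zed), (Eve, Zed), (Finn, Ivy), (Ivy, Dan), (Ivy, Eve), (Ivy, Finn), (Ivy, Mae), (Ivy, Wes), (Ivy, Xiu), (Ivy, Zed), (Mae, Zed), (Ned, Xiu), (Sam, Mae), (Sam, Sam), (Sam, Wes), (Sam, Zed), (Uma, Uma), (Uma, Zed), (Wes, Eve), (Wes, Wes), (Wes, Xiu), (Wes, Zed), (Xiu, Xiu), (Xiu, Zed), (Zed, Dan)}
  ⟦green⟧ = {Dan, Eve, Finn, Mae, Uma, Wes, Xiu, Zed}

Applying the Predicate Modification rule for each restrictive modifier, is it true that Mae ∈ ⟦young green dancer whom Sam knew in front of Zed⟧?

⟦whom Sam knew⟧ = {x : ⟨Sam, x⟩ ∈ ⟦knew⟧} = {Dan, Eve, Finn, Ivy, Mae}
⟦in front of Zed⟧ = {x : ⟨x, Zed⟩ ∈ ⟦in front of⟧} = {Dan, Eve, Ivy, Mae, Sam, Uma, Wes, Xiu}
⟦dancer⟧ = {Eve, Finn, Mae, Ned, Sam, Xiu}
… ∩ ⟦whom Sam knew⟧ = {Eve, Finn, Mae, Ned, Sam, Xiu} ∩ {Dan, Eve, Finn, Ivy, Mae} = {Eve, Finn, Mae}
… ∩ ⟦in front of Zed⟧ = {Eve, Finn, Mae} ∩ {Dan, Eve, Ivy, Mae, Sam, Uma, Wes, Xiu} = {Eve, Mae}
… ∩ ⟦young⟧ = {Eve, Mae} ∩ {Dan, Finn, Ivy, Mae, Ned, Uma, Wes} = {Mae}
… ∩ ⟦green⟧ = {Mae} ∩ {Dan, Eve, Finn, Mae, Uma, Wes, Xiu, Zed} = {Mae}
⟦young green dancer whom Sam knew in front of Zed⟧ = {Mae}; Mae ∈ this set.

yes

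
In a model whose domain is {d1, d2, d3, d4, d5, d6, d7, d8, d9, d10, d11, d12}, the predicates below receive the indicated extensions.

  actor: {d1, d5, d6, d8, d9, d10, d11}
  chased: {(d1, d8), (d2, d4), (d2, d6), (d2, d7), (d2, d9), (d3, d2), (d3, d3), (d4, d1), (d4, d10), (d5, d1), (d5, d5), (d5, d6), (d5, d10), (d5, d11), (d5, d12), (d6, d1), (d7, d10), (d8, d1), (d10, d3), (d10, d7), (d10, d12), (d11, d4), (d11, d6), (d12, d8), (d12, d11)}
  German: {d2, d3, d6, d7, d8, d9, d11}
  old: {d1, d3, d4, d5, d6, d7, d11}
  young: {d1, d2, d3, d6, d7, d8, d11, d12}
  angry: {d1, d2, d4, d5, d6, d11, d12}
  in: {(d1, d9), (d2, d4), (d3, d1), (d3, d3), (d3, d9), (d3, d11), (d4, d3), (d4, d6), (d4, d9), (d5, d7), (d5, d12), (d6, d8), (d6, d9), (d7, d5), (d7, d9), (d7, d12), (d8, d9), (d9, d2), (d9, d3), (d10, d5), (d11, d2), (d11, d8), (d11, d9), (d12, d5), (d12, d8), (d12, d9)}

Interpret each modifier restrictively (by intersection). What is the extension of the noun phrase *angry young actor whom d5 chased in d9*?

⟦whom d5 chased⟧ = {x : ⟨d5, x⟩ ∈ ⟦chased⟧} = {d1, d5, d6, d10, d11, d12}
⟦in d9⟧ = {x : ⟨x, d9⟩ ∈ ⟦in⟧} = {d1, d3, d4, d6, d7, d8, d11, d12}
⟦actor⟧ = {d1, d5, d6, d8, d9, d10, d11}
… ∩ ⟦whom d5 chased⟧ = {d1, d5, d6, d8, d9, d10, d11} ∩ {d1, d5, d6, d10, d11, d12} = {d1, d5, d6, d10, d11}
… ∩ ⟦in d9⟧ = {d1, d5, d6, d10, d11} ∩ {d1, d3, d4, d6, d7, d8, d11, d12} = {d1, d6, d11}
… ∩ ⟦angry⟧ = {d1, d6, d11} ∩ {d1, d2, d4, d5, d6, d11, d12} = {d1, d6, d11}
… ∩ ⟦young⟧ = {d1, d6, d11} ∩ {d1, d2, d3, d6, d7, d8, d11, d12} = {d1, d6, d11}
So ⟦angry young actor whom d5 chased in d9⟧ = {d1, d6, d11}.

{d1, d6, d11}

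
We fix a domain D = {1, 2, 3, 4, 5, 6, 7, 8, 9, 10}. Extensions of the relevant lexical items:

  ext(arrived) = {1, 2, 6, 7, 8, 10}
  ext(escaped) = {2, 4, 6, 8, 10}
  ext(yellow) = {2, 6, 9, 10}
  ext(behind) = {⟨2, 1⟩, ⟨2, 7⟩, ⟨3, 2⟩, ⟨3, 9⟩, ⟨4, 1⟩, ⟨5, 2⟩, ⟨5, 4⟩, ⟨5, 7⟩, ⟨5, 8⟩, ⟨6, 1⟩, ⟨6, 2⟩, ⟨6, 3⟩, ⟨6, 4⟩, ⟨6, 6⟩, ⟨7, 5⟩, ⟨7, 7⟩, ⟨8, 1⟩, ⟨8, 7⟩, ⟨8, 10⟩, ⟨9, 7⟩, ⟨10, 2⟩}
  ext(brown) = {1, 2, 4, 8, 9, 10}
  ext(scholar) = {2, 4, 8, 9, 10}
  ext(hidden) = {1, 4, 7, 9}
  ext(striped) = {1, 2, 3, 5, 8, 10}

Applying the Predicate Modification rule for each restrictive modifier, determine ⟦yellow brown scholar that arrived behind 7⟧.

⟦that arrived⟧ = ⟦arrived⟧ = {1, 2, 6, 7, 8, 10}
⟦behind 7⟧ = {x : ⟨x, 7⟩ ∈ ⟦behind⟧} = {2, 5, 7, 8, 9}
⟦scholar⟧ = {2, 4, 8, 9, 10}
… ∩ ⟦that arrived⟧ = {2, 4, 8, 9, 10} ∩ {1, 2, 6, 7, 8, 10} = {2, 8, 10}
… ∩ ⟦behind 7⟧ = {2, 8, 10} ∩ {2, 5, 7, 8, 9} = {2, 8}
… ∩ ⟦yellow⟧ = {2, 8} ∩ {2, 6, 9, 10} = {2}
… ∩ ⟦brown⟧ = {2} ∩ {1, 2, 4, 8, 9, 10} = {2}
So ⟦yellow brown scholar that arrived behind 7⟧ = {2}.

{2}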